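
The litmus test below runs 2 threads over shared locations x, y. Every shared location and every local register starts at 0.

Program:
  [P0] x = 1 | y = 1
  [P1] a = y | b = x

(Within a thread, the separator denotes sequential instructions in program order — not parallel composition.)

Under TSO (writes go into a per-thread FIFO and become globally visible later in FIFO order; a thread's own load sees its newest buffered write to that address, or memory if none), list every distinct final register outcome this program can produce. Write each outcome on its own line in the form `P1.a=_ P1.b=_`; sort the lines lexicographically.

P1.a=0 P1.b=0
P1.a=0 P1.b=1
P1.a=1 P1.b=1

outcome vector order: (P1.a,P1.b)
|TSO outcomes| = 3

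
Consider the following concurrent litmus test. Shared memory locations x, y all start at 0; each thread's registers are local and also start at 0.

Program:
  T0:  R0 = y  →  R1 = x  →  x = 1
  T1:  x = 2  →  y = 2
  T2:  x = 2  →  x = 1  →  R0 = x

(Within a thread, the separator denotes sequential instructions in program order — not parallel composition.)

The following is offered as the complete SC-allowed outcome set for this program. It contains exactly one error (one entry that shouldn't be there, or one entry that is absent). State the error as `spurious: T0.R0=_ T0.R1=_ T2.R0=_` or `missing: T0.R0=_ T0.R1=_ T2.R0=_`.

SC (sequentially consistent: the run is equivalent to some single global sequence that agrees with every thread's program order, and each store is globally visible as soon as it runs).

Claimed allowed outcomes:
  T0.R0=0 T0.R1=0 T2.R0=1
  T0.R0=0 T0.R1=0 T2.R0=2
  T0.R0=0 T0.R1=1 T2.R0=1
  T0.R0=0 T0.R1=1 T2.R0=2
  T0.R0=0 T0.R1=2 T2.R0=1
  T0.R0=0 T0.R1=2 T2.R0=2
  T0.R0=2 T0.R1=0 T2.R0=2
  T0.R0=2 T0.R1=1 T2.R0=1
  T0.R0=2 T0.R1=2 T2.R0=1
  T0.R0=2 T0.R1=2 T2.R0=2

outcome vector order: (T0.R0,T0.R1,T2.R0)
SC (9): (0,0,1); (0,0,2); (0,1,1); (0,1,2); (0,2,1); (0,2,2); (2,1,1); (2,2,1); (2,2,2)
claimed∖SC = {(2,0,2)}

spurious: T0.R0=2 T0.R1=0 T2.R0=2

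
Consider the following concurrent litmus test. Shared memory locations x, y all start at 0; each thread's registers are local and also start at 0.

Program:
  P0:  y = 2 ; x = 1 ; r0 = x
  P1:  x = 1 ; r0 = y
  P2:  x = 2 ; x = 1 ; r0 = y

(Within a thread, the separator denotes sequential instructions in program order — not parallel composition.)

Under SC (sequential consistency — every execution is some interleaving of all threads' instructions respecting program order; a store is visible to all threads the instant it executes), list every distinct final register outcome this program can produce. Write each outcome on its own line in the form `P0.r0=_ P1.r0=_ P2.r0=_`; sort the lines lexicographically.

P0.r0=1 P1.r0=0 P2.r0=0
P0.r0=1 P1.r0=0 P2.r0=2
P0.r0=1 P1.r0=2 P2.r0=0
P0.r0=1 P1.r0=2 P2.r0=2
P0.r0=2 P1.r0=0 P2.r0=2
P0.r0=2 P1.r0=2 P2.r0=2

outcome vector order: (P0.r0,P1.r0,P2.r0)
|SC outcomes| = 6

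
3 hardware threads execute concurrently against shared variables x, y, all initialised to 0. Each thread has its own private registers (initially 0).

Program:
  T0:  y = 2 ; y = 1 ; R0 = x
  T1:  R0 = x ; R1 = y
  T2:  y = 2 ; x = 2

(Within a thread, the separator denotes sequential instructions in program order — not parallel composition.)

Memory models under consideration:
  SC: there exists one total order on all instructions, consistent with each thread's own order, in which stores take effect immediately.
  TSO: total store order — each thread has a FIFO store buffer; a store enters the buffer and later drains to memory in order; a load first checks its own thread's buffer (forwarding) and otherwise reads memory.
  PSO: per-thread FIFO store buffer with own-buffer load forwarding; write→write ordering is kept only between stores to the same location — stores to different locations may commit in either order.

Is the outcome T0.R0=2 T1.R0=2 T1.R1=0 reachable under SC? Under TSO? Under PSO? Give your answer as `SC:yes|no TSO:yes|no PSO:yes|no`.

SC:no TSO:no PSO:yes

outcome vector order: (T0.R0,T1.R0,T1.R1)
SC (10): 000; 001; 002; 021; 022; 200; 201; 202; 221; 222
TSO (10): 000; 001; 002; 021; 022; 200; 201; 202; 221; 222
PSO (12): 000; 001; 002; 020; 021; 022; 200; 201; 202; 220; 221; 222
target 220 ∈ {PSO}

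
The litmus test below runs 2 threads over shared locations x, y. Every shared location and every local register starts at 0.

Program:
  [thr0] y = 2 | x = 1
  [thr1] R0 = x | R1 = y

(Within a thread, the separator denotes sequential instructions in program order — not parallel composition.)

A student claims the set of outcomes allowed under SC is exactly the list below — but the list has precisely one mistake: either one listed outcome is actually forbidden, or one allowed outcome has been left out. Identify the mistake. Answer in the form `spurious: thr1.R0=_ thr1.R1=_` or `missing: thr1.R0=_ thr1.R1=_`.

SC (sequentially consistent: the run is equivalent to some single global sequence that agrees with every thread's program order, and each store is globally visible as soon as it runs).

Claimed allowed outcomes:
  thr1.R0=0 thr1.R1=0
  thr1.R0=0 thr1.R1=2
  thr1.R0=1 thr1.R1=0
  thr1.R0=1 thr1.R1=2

outcome vector order: (thr1.R0,thr1.R1)
SC: 3 outcomes — {0/0 0/2 1/2}
claimed∖SC = {1/0}

spurious: thr1.R0=1 thr1.R1=0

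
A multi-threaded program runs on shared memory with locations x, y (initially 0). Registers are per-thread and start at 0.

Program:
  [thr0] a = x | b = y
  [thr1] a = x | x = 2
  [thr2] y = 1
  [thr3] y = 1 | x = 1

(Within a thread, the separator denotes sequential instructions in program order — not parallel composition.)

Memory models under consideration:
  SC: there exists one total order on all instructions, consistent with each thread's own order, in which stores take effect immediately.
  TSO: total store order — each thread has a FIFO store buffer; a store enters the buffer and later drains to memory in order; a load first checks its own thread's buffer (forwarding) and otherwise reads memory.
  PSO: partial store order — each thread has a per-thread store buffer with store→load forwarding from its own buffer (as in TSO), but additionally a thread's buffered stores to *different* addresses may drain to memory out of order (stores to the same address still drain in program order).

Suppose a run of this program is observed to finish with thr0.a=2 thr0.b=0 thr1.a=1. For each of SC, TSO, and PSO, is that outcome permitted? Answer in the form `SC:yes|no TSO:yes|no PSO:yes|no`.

outcome vector order: (thr0.a,thr0.b,thr1.a)
SC (9): 000, 001, 010, 011, 110, 111, 200, 210, 211
TSO (9): 000, 001, 010, 011, 110, 111, 200, 210, 211
PSO (12): 000, 001, 010, 011, 100, 101, 110, 111, 200, 201, 210, 211
target 201 ∈ {PSO}

SC:no TSO:no PSO:yes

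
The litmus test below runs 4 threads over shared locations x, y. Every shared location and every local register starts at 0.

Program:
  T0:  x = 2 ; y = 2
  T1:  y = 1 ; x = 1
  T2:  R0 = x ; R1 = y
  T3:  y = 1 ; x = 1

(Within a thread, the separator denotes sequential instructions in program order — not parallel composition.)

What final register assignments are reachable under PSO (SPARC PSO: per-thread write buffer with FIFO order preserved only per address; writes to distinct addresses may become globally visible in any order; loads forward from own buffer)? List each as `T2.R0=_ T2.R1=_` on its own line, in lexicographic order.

outcome vector order: (T2.R0,T2.R1)
|PSO outcomes| = 9

T2.R0=0 T2.R1=0
T2.R0=0 T2.R1=1
T2.R0=0 T2.R1=2
T2.R0=1 T2.R1=0
T2.R0=1 T2.R1=1
T2.R0=1 T2.R1=2
T2.R0=2 T2.R1=0
T2.R0=2 T2.R1=1
T2.R0=2 T2.R1=2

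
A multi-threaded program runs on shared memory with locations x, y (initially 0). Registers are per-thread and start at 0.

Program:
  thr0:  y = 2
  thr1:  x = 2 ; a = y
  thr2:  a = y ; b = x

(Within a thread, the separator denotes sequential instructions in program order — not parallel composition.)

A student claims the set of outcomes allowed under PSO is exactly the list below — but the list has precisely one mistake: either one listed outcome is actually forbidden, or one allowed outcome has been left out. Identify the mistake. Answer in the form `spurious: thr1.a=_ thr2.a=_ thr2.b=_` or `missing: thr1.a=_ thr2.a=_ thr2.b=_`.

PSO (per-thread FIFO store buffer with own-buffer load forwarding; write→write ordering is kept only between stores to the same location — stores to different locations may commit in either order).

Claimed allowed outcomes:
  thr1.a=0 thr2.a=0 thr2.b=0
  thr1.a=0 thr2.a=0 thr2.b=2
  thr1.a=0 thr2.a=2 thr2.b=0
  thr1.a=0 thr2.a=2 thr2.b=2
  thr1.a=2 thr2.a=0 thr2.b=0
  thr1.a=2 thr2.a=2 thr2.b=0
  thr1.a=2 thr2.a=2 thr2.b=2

outcome vector order: (thr1.a,thr2.a,thr2.b)
PSO: 8 outcomes — {000 002 020 022 200 202 220 222}
PSO∖claimed = {202}

missing: thr1.a=2 thr2.a=0 thr2.b=2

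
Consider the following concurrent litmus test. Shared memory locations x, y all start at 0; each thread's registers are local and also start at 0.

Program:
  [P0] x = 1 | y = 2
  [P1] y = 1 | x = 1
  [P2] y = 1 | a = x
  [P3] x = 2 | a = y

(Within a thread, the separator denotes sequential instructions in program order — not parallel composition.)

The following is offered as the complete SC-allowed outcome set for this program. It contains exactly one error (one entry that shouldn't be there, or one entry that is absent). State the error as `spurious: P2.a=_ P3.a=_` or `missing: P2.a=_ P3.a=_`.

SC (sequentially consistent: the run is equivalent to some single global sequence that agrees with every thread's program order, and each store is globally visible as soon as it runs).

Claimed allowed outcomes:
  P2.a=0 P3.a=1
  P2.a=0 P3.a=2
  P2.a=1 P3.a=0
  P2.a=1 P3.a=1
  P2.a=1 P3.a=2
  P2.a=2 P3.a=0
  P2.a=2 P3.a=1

outcome vector order: (P2.a,P3.a)
[SC] allowed = {01; 02; 10; 11; 12; 20; 21; 22}
SC∖claimed = {22}

missing: P2.a=2 P3.a=2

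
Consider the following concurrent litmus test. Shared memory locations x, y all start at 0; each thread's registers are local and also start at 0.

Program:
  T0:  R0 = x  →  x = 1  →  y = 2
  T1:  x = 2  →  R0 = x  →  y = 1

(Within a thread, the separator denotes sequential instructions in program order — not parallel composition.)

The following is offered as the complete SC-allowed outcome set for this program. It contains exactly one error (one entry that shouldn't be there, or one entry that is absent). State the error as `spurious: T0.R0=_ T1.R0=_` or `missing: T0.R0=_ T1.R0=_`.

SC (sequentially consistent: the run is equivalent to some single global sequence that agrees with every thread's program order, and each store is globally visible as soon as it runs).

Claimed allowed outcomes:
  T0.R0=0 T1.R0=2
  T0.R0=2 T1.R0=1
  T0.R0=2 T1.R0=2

missing: T0.R0=0 T1.R0=1

outcome vector order: (T0.R0,T1.R0)
SC (4): <0 1> <0 2> <2 1> <2 2>
SC∖claimed = {<0 1>}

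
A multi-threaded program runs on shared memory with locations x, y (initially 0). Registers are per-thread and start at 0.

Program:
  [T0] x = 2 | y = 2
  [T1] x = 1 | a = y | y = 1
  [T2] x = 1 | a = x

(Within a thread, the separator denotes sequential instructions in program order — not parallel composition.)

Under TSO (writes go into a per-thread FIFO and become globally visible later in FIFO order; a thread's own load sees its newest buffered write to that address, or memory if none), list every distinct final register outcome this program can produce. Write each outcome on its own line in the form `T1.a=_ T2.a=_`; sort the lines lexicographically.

outcome vector order: (T1.a,T2.a)
|TSO outcomes| = 4

T1.a=0 T2.a=1
T1.a=0 T2.a=2
T1.a=2 T2.a=1
T1.a=2 T2.a=2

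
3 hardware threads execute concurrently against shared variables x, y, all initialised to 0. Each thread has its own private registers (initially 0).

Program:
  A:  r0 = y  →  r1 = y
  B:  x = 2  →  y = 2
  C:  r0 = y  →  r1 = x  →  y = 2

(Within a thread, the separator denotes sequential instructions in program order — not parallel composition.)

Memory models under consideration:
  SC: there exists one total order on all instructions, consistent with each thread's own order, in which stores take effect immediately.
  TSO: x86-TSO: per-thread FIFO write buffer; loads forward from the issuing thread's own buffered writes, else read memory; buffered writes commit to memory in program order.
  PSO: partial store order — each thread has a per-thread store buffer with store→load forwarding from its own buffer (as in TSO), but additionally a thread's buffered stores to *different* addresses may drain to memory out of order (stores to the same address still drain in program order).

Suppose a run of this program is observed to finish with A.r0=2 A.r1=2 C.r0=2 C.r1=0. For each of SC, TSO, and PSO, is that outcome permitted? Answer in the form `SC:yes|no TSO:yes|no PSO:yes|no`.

outcome vector order: (A.r0,A.r1,C.r0,C.r1)
SC: 9 outcomes — {(0,0,0,0), (0,0,0,2), (0,0,2,2), (0,2,0,0), (0,2,0,2), (0,2,2,2), (2,2,0,0), (2,2,0,2), (2,2,2,2)}
TSO: 9 outcomes — {(0,0,0,0), (0,0,0,2), (0,0,2,2), (0,2,0,0), (0,2,0,2), (0,2,2,2), (2,2,0,0), (2,2,0,2), (2,2,2,2)}
PSO: 12 outcomes — {(0,0,0,0), (0,0,0,2), (0,0,2,0), (0,0,2,2), (0,2,0,0), (0,2,0,2), (0,2,2,0), (0,2,2,2), (2,2,0,0), (2,2,0,2), (2,2,2,0), (2,2,2,2)}
target (2,2,2,0) ∈ {PSO}

SC:no TSO:no PSO:yes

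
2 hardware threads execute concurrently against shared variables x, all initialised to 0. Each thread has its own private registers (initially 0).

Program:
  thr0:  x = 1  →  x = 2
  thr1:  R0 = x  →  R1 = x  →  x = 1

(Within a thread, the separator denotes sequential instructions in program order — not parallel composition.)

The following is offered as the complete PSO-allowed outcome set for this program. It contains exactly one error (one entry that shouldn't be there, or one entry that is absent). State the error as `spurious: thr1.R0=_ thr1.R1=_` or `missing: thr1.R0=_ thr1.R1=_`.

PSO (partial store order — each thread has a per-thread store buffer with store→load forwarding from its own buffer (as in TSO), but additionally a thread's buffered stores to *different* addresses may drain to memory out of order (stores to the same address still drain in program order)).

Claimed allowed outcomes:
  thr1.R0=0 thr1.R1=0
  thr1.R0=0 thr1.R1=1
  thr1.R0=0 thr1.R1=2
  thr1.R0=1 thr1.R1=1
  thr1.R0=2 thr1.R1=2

missing: thr1.R0=1 thr1.R1=2

outcome vector order: (thr1.R0,thr1.R1)
[PSO] allowed = {0/0, 0/1, 0/2, 1/1, 1/2, 2/2}
PSO∖claimed = {1/2}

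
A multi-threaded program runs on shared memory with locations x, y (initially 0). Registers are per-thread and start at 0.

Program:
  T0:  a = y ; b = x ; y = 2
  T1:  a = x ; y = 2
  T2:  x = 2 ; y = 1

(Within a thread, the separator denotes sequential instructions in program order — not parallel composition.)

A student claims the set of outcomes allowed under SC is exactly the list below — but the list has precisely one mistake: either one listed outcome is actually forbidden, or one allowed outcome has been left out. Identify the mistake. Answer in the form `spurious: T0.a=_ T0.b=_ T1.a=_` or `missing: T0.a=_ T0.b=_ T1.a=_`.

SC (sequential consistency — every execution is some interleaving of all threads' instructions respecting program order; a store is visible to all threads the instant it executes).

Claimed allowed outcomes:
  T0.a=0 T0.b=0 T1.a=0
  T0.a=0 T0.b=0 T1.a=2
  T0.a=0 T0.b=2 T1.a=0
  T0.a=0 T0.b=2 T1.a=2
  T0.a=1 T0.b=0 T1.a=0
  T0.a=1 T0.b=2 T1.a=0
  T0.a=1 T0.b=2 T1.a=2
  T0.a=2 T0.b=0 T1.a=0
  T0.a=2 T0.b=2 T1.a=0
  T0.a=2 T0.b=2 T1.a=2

spurious: T0.a=1 T0.b=0 T1.a=0

outcome vector order: (T0.a,T0.b,T1.a)
under SC → 0/0/0; 0/0/2; 0/2/0; 0/2/2; 1/2/0; 1/2/2; 2/0/0; 2/2/0; 2/2/2
claimed∖SC = {1/0/0}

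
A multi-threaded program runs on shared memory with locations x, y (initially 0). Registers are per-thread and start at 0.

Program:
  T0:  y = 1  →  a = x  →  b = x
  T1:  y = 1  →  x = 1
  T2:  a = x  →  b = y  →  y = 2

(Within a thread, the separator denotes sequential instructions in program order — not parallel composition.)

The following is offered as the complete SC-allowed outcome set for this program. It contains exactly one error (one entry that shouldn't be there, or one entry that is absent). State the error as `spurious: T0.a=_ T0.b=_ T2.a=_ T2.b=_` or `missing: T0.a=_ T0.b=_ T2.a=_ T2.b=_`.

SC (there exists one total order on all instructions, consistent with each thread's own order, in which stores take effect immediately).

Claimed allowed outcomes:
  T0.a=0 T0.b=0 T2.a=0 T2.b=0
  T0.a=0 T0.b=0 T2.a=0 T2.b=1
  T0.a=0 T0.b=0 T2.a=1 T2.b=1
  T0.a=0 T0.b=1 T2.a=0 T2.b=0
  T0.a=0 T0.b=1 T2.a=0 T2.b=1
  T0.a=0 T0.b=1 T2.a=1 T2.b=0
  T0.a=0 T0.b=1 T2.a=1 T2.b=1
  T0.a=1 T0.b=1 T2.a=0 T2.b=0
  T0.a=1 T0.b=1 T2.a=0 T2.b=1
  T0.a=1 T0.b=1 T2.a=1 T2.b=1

outcome vector order: (T0.a,T0.b,T2.a,T2.b)
[SC] allowed = {(0,0,0,0) (0,0,0,1) (0,0,1,1) (0,1,0,0) (0,1,0,1) (0,1,1,1) (1,1,0,0) (1,1,0,1) (1,1,1,1)}
claimed∖SC = {(0,1,1,0)}

spurious: T0.a=0 T0.b=1 T2.a=1 T2.b=0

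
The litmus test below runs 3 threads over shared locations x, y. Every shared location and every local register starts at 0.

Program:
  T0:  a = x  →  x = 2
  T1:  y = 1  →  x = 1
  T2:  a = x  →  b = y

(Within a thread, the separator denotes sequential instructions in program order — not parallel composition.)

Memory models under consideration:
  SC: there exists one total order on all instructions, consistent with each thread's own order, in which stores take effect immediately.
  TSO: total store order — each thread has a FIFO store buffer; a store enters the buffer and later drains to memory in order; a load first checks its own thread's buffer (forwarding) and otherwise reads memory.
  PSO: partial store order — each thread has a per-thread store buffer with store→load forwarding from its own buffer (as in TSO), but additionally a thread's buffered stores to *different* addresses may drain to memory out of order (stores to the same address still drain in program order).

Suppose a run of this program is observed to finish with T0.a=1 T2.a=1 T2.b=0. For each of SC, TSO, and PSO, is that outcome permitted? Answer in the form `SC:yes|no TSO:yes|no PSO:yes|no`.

outcome vector order: (T0.a,T2.a,T2.b)
SC: 9 outcomes — {000 001 011 020 021 100 101 111 121}
TSO: 9 outcomes — {000 001 011 020 021 100 101 111 121}
PSO: 12 outcomes — {000 001 010 011 020 021 100 101 110 111 120 121}
target 110 ∈ {PSO}

SC:no TSO:no PSO:yes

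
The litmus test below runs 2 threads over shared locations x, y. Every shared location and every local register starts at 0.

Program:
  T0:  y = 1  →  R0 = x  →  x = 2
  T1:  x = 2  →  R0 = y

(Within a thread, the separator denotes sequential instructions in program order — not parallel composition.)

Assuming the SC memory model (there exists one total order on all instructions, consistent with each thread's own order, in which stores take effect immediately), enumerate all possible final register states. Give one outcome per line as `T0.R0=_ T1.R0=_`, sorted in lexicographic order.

outcome vector order: (T0.R0,T1.R0)
|SC outcomes| = 3

T0.R0=0 T1.R0=1
T0.R0=2 T1.R0=0
T0.R0=2 T1.R0=1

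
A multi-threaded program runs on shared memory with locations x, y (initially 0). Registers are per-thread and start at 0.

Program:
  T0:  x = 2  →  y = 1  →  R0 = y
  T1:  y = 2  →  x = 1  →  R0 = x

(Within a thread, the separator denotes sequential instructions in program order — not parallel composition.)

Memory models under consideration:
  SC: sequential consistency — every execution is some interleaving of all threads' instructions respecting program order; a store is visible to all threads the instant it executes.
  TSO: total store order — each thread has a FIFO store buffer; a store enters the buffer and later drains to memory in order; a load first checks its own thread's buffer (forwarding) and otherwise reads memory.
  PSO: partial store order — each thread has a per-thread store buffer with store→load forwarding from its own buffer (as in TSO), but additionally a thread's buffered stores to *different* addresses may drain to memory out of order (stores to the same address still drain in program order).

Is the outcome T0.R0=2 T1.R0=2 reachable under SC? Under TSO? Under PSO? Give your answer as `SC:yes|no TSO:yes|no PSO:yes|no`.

SC:no TSO:no PSO:yes

outcome vector order: (T0.R0,T1.R0)
[SC] allowed = {(1,1); (1,2); (2,1)}
[TSO] allowed = {(1,1); (1,2); (2,1)}
[PSO] allowed = {(1,1); (1,2); (2,1); (2,2)}
target (2,2) ∈ {PSO}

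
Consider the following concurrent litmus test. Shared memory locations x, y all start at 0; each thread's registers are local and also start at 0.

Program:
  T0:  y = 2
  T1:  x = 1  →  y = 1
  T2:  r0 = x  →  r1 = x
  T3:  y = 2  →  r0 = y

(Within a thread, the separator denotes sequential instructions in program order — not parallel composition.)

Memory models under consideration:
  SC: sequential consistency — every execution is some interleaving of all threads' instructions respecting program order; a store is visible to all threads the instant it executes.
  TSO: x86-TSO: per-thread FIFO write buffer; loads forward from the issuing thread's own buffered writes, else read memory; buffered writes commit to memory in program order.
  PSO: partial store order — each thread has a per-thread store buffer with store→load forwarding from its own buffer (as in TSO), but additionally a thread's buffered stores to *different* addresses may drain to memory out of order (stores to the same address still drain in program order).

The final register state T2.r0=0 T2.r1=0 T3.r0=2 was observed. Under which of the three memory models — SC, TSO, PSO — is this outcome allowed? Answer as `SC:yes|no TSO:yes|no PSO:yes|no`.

outcome vector order: (T2.r0,T2.r1,T3.r0)
[SC] allowed = {(0,0,1), (0,0,2), (0,1,1), (0,1,2), (1,1,1), (1,1,2)}
[TSO] allowed = {(0,0,1), (0,0,2), (0,1,1), (0,1,2), (1,1,1), (1,1,2)}
[PSO] allowed = {(0,0,1), (0,0,2), (0,1,1), (0,1,2), (1,1,1), (1,1,2)}
target (0,0,2) ∈ {SC,TSO,PSO}

SC:yes TSO:yes PSO:yes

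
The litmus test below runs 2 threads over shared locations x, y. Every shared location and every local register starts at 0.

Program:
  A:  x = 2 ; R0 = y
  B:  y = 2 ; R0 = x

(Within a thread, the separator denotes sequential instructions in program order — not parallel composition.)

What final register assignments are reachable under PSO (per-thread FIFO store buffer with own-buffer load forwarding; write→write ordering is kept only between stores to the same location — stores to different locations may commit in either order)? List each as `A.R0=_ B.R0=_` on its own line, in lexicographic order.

outcome vector order: (A.R0,B.R0)
|PSO outcomes| = 4

A.R0=0 B.R0=0
A.R0=0 B.R0=2
A.R0=2 B.R0=0
A.R0=2 B.R0=2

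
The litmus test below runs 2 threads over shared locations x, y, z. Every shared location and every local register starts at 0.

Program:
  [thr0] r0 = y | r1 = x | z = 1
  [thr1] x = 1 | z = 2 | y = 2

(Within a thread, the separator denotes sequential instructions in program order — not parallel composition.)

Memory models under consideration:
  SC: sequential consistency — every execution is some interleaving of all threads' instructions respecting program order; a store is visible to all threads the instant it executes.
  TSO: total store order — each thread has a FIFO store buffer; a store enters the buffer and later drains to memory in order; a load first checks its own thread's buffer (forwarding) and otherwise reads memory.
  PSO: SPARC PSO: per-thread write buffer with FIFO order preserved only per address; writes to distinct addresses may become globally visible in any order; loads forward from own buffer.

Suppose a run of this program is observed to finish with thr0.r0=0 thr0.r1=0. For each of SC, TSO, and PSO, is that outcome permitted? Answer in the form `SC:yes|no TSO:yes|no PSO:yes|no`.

SC:yes TSO:yes PSO:yes

outcome vector order: (thr0.r0,thr0.r1)
SC: 3 outcomes — {<0 0> <0 1> <2 1>}
TSO: 3 outcomes — {<0 0> <0 1> <2 1>}
PSO: 4 outcomes — {<0 0> <0 1> <2 0> <2 1>}
target <0 0> ∈ {SC,TSO,PSO}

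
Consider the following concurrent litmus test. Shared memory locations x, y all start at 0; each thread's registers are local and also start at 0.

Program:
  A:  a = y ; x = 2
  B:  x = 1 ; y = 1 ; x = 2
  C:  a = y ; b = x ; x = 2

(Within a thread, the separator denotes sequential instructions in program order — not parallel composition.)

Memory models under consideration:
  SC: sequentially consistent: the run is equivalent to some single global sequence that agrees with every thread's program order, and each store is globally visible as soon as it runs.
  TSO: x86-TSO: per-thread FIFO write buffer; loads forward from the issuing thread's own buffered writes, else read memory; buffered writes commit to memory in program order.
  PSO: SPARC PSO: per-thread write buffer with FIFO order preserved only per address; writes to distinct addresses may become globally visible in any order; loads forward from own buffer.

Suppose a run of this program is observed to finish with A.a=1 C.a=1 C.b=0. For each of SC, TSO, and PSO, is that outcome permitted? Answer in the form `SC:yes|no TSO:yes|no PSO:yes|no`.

outcome vector order: (A.a,C.a,C.b)
[SC] allowed = {<0 0 0> <0 0 1> <0 0 2> <0 1 1> <0 1 2> <1 0 0> <1 0 1> <1 0 2> <1 1 1> <1 1 2>}
[TSO] allowed = {<0 0 0> <0 0 1> <0 0 2> <0 1 1> <0 1 2> <1 0 0> <1 0 1> <1 0 2> <1 1 1> <1 1 2>}
[PSO] allowed = {<0 0 0> <0 0 1> <0 0 2> <0 1 0> <0 1 1> <0 1 2> <1 0 0> <1 0 1> <1 0 2> <1 1 0> <1 1 1> <1 1 2>}
target <1 1 0> ∈ {PSO}

SC:no TSO:no PSO:yes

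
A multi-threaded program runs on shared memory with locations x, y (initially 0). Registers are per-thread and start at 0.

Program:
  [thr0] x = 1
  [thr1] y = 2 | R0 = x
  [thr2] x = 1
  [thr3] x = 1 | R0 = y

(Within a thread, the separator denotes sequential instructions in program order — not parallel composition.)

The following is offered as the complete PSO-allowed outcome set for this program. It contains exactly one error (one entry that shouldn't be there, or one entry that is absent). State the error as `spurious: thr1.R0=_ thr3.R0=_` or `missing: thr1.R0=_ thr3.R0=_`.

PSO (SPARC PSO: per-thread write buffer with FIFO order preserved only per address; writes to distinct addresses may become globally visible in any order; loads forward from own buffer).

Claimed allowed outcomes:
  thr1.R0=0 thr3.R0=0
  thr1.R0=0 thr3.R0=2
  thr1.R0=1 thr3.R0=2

outcome vector order: (thr1.R0,thr3.R0)
PSO (4): <0 0> <0 2> <1 0> <1 2>
PSO∖claimed = {<1 0>}

missing: thr1.R0=1 thr3.R0=0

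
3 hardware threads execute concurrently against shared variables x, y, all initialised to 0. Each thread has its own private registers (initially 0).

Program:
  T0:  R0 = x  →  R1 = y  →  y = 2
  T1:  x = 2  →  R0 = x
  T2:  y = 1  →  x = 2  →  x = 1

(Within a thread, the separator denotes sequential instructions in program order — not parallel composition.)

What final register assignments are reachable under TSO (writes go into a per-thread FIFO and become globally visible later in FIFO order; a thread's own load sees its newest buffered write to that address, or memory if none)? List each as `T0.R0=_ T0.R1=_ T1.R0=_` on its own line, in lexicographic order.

T0.R0=0 T0.R1=0 T1.R0=1
T0.R0=0 T0.R1=0 T1.R0=2
T0.R0=0 T0.R1=1 T1.R0=1
T0.R0=0 T0.R1=1 T1.R0=2
T0.R0=1 T0.R1=1 T1.R0=1
T0.R0=1 T0.R1=1 T1.R0=2
T0.R0=2 T0.R1=0 T1.R0=1
T0.R0=2 T0.R1=0 T1.R0=2
T0.R0=2 T0.R1=1 T1.R0=1
T0.R0=2 T0.R1=1 T1.R0=2

outcome vector order: (T0.R0,T0.R1,T1.R0)
|TSO outcomes| = 10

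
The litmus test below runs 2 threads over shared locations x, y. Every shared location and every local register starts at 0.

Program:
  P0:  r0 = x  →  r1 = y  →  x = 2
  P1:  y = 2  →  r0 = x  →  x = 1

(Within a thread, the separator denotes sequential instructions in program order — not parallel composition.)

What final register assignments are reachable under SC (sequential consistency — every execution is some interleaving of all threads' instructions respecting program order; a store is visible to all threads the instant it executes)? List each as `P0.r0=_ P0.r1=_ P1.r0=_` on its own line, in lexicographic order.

outcome vector order: (P0.r0,P0.r1,P1.r0)
|SC outcomes| = 5

P0.r0=0 P0.r1=0 P1.r0=0
P0.r0=0 P0.r1=0 P1.r0=2
P0.r0=0 P0.r1=2 P1.r0=0
P0.r0=0 P0.r1=2 P1.r0=2
P0.r0=1 P0.r1=2 P1.r0=0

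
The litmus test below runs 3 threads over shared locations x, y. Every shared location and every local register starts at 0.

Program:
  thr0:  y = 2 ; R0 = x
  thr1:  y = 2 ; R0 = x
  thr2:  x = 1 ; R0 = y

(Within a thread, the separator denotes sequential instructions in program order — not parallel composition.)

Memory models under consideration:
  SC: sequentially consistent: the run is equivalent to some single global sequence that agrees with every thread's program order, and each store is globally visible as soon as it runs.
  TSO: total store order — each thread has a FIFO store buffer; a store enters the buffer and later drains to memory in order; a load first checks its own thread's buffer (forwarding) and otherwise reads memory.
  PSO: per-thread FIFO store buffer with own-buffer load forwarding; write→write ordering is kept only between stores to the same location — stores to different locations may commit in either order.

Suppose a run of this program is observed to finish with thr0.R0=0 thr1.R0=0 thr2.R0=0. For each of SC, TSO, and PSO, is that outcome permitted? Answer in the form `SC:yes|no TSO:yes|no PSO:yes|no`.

SC:no TSO:yes PSO:yes

outcome vector order: (thr0.R0,thr1.R0,thr2.R0)
SC: 5 outcomes — {<0 0 2>, <0 1 2>, <1 0 2>, <1 1 0>, <1 1 2>}
TSO: 8 outcomes — {<0 0 0>, <0 0 2>, <0 1 0>, <0 1 2>, <1 0 0>, <1 0 2>, <1 1 0>, <1 1 2>}
PSO: 8 outcomes — {<0 0 0>, <0 0 2>, <0 1 0>, <0 1 2>, <1 0 0>, <1 0 2>, <1 1 0>, <1 1 2>}
target <0 0 0> ∈ {TSO,PSO}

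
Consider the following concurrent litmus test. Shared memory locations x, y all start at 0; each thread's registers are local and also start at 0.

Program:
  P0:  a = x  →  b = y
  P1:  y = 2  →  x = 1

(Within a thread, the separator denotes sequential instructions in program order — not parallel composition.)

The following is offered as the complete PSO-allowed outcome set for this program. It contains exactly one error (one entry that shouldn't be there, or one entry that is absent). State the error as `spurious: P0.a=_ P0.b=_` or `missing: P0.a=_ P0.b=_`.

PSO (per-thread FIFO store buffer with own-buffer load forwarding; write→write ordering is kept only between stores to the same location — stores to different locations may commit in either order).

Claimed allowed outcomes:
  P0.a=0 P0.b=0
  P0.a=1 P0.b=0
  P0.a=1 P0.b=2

outcome vector order: (P0.a,P0.b)
PSO (4): (0,0), (0,2), (1,0), (1,2)
PSO∖claimed = {(0,2)}

missing: P0.a=0 P0.b=2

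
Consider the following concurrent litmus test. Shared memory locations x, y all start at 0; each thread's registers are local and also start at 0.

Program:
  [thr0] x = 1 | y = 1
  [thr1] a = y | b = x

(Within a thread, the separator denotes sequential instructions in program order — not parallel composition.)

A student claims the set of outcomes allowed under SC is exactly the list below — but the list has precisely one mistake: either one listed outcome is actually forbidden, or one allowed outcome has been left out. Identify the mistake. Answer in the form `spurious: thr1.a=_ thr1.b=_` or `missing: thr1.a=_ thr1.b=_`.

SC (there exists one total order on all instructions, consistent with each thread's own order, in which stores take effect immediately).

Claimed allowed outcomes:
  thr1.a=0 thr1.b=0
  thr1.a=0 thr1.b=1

outcome vector order: (thr1.a,thr1.b)
[SC] allowed = {<0 0> <0 1> <1 1>}
SC∖claimed = {<1 1>}

missing: thr1.a=1 thr1.b=1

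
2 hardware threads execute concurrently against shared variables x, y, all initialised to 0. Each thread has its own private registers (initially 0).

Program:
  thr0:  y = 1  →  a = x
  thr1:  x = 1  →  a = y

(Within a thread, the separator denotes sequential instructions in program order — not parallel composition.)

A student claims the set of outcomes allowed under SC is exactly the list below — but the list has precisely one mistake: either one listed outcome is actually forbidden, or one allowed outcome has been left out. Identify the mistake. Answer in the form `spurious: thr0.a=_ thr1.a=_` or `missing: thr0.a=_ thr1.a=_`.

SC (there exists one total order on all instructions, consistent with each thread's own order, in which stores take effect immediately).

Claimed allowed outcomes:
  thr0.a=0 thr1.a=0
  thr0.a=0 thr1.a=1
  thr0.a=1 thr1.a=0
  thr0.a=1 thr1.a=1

outcome vector order: (thr0.a,thr1.a)
SC: 3 outcomes — {01, 10, 11}
claimed∖SC = {00}

spurious: thr0.a=0 thr1.a=0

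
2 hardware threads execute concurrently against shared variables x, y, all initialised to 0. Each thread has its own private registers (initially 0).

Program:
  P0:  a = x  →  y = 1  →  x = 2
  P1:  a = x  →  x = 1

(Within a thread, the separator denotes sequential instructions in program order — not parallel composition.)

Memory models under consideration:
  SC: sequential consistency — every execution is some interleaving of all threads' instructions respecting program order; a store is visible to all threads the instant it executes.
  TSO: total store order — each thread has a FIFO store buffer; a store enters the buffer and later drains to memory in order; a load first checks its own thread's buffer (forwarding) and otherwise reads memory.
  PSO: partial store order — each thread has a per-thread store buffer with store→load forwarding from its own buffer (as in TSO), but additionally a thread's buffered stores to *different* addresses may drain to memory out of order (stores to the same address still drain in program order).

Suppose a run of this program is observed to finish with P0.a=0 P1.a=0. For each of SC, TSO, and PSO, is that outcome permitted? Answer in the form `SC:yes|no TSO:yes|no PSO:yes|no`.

SC:yes TSO:yes PSO:yes

outcome vector order: (P0.a,P1.a)
SC: 3 outcomes — {00, 02, 10}
TSO: 3 outcomes — {00, 02, 10}
PSO: 3 outcomes — {00, 02, 10}
target 00 ∈ {SC,TSO,PSO}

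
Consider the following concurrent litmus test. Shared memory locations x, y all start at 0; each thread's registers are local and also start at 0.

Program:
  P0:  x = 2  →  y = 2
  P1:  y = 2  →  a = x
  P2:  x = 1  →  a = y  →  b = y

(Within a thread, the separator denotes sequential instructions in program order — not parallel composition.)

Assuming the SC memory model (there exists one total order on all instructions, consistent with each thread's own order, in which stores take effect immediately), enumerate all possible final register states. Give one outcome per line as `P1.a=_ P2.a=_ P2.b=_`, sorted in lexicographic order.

outcome vector order: (P1.a,P2.a,P2.b)
|SC outcomes| = 7

P1.a=0 P2.a=2 P2.b=2
P1.a=1 P2.a=0 P2.b=0
P1.a=1 P2.a=0 P2.b=2
P1.a=1 P2.a=2 P2.b=2
P1.a=2 P2.a=0 P2.b=0
P1.a=2 P2.a=0 P2.b=2
P1.a=2 P2.a=2 P2.b=2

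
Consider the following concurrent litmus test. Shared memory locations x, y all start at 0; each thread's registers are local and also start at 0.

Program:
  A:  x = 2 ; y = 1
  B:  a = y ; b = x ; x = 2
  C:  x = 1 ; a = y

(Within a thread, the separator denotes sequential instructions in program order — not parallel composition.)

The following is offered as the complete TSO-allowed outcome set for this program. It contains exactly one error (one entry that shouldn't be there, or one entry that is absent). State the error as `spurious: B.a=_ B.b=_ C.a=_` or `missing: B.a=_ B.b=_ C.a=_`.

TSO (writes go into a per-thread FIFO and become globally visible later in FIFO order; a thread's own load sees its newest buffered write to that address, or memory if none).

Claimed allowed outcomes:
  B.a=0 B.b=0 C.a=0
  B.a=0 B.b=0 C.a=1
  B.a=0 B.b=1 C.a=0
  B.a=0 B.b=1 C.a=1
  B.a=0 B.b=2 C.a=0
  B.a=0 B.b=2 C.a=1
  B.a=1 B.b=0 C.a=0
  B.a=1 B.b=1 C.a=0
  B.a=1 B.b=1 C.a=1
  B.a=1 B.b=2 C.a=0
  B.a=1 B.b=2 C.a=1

outcome vector order: (B.a,B.b,C.a)
under TSO → 0/0/0 0/0/1 0/1/0 0/1/1 0/2/0 0/2/1 1/1/0 1/1/1 1/2/0 1/2/1
claimed∖TSO = {1/0/0}

spurious: B.a=1 B.b=0 C.a=0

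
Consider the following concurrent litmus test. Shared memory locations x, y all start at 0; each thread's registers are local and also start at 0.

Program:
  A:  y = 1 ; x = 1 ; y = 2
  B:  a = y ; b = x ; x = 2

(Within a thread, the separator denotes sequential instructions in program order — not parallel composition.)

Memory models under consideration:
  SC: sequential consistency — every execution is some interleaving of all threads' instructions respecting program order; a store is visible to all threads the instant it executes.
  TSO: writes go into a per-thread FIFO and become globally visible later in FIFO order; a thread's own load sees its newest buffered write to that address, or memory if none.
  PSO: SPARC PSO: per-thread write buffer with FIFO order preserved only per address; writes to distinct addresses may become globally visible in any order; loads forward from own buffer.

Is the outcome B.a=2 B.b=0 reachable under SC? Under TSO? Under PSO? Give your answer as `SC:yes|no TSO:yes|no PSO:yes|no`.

outcome vector order: (B.a,B.b)
under SC → 0/0, 0/1, 1/0, 1/1, 2/1
under TSO → 0/0, 0/1, 1/0, 1/1, 2/1
under PSO → 0/0, 0/1, 1/0, 1/1, 2/0, 2/1
target 2/0 ∈ {PSO}

SC:no TSO:no PSO:yes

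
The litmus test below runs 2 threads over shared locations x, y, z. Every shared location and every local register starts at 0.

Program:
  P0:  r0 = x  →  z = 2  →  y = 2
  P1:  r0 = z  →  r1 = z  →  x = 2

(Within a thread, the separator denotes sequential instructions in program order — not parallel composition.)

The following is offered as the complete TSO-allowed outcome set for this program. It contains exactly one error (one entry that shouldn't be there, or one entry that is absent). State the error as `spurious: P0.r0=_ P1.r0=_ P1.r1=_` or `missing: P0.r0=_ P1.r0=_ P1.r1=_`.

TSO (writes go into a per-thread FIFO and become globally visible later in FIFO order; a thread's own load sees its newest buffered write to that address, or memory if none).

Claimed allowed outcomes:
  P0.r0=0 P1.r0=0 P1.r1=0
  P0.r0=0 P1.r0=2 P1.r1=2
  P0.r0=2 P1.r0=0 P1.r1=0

missing: P0.r0=0 P1.r0=0 P1.r1=2

outcome vector order: (P0.r0,P1.r0,P1.r1)
TSO (4): 0/0/0, 0/0/2, 0/2/2, 2/0/0
TSO∖claimed = {0/0/2}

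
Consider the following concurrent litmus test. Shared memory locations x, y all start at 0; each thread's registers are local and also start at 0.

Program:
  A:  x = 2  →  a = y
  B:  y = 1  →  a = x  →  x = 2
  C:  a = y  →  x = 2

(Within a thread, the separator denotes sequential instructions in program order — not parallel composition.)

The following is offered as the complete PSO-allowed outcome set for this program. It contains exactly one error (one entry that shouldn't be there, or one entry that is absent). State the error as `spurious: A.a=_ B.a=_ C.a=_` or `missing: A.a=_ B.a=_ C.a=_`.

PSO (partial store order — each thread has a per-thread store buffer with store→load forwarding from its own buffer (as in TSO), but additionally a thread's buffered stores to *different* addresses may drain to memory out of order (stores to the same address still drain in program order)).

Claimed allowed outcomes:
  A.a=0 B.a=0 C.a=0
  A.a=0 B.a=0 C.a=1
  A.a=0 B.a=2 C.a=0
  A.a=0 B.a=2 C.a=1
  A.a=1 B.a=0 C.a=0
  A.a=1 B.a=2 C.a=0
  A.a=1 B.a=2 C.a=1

missing: A.a=1 B.a=0 C.a=1

outcome vector order: (A.a,B.a,C.a)
PSO (8): 000; 001; 020; 021; 100; 101; 120; 121
PSO∖claimed = {101}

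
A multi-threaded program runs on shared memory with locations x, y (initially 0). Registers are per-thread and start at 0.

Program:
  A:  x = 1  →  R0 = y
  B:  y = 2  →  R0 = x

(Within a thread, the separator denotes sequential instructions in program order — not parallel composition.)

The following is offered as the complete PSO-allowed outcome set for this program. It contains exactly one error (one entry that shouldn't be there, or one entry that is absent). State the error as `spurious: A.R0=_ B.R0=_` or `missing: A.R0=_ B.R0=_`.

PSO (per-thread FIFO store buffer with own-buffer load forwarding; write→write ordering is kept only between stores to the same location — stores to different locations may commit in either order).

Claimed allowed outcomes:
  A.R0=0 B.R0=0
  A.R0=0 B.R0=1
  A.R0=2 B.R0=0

outcome vector order: (A.R0,B.R0)
PSO (4): (0,0), (0,1), (2,0), (2,1)
PSO∖claimed = {(2,1)}

missing: A.R0=2 B.R0=1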